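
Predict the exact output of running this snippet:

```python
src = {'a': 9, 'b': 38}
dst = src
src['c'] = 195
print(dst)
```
{'a': 9, 'b': 38, 'c': 195}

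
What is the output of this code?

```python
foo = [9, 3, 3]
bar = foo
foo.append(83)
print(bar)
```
[9, 3, 3, 83]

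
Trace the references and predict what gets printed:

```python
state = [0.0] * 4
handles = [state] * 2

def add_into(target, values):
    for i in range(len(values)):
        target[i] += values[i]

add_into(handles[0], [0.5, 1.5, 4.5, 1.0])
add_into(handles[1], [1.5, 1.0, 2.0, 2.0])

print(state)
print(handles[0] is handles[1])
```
[2.0, 2.5, 6.5, 3.0]
True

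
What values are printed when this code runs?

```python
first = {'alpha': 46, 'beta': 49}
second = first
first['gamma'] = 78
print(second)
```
{'alpha': 46, 'beta': 49, 'gamma': 78}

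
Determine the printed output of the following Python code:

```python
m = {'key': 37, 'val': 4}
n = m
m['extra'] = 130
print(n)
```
{'key': 37, 'val': 4, 'extra': 130}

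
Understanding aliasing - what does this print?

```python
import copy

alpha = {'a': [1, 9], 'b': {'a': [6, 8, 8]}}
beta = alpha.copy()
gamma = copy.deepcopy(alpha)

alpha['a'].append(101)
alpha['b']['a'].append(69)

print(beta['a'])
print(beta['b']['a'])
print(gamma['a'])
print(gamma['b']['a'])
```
[1, 9, 101]
[6, 8, 8, 69]
[1, 9]
[6, 8, 8]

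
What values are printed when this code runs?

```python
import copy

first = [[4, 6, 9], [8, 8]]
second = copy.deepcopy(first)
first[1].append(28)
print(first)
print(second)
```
[[4, 6, 9], [8, 8, 28]]
[[4, 6, 9], [8, 8]]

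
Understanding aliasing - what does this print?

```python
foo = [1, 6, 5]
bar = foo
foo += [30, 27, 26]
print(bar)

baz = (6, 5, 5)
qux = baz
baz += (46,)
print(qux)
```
[1, 6, 5, 30, 27, 26]
(6, 5, 5)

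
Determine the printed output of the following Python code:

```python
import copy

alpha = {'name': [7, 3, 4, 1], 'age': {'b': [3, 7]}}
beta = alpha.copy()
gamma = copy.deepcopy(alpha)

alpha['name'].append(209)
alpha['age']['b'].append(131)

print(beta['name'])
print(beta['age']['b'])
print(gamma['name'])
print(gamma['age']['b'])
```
[7, 3, 4, 1, 209]
[3, 7, 131]
[7, 3, 4, 1]
[3, 7]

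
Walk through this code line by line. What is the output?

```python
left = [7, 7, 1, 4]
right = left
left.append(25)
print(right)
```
[7, 7, 1, 4, 25]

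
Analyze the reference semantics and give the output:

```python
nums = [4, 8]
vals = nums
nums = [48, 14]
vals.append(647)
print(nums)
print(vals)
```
[48, 14]
[4, 8, 647]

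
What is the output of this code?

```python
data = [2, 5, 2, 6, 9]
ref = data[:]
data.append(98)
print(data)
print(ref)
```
[2, 5, 2, 6, 9, 98]
[2, 5, 2, 6, 9]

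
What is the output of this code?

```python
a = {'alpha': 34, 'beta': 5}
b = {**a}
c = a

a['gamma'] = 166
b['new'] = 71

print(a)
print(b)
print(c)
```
{'alpha': 34, 'beta': 5, 'gamma': 166}
{'alpha': 34, 'beta': 5, 'new': 71}
{'alpha': 34, 'beta': 5, 'gamma': 166}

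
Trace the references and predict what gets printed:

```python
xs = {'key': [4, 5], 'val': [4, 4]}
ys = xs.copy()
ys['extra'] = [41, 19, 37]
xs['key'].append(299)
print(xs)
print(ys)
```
{'key': [4, 5, 299], 'val': [4, 4]}
{'key': [4, 5, 299], 'val': [4, 4], 'extra': [41, 19, 37]}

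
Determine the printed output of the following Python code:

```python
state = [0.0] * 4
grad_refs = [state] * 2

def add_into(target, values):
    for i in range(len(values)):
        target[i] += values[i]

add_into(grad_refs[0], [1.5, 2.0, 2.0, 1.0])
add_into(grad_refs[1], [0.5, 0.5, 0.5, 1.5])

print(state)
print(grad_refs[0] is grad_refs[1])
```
[2.0, 2.5, 2.5, 2.5]
True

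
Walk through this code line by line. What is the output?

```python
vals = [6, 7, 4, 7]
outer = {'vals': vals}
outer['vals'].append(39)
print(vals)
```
[6, 7, 4, 7, 39]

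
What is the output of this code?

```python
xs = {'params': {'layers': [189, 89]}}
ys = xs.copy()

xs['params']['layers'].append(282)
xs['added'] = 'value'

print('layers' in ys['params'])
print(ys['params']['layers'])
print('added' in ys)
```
True
[189, 89, 282]
False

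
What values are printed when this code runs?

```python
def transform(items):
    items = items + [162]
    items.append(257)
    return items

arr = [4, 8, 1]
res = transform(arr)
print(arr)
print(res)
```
[4, 8, 1]
[4, 8, 1, 162, 257]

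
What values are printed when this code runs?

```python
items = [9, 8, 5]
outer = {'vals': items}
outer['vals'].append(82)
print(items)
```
[9, 8, 5, 82]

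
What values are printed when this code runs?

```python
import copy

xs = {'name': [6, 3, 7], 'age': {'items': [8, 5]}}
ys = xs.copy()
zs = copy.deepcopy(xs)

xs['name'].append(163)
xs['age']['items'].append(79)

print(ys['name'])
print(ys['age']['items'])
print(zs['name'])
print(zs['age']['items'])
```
[6, 3, 7, 163]
[8, 5, 79]
[6, 3, 7]
[8, 5]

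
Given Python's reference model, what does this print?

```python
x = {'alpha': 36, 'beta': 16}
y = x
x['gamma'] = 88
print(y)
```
{'alpha': 36, 'beta': 16, 'gamma': 88}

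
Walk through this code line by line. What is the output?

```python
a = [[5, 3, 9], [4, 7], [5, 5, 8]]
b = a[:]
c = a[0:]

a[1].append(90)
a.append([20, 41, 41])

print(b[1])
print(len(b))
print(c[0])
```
[4, 7, 90]
3
[5, 3, 9]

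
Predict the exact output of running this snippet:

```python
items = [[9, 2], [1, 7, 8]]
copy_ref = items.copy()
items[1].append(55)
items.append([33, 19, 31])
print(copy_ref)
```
[[9, 2], [1, 7, 8, 55]]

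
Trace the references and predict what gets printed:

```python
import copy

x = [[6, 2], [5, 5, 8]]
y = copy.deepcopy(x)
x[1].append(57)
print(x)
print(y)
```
[[6, 2], [5, 5, 8, 57]]
[[6, 2], [5, 5, 8]]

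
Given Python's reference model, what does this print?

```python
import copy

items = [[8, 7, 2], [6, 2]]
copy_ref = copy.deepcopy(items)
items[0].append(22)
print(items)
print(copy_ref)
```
[[8, 7, 2, 22], [6, 2]]
[[8, 7, 2], [6, 2]]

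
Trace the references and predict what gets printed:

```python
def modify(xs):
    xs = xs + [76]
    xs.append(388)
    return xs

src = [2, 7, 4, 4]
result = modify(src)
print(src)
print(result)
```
[2, 7, 4, 4]
[2, 7, 4, 4, 76, 388]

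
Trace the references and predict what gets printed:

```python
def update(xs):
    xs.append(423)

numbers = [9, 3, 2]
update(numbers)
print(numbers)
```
[9, 3, 2, 423]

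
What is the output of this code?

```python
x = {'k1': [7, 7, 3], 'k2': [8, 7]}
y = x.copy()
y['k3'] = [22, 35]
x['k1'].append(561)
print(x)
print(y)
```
{'k1': [7, 7, 3, 561], 'k2': [8, 7]}
{'k1': [7, 7, 3, 561], 'k2': [8, 7], 'k3': [22, 35]}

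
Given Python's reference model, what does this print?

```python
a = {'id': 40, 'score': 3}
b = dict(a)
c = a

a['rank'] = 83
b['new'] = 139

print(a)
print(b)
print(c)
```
{'id': 40, 'score': 3, 'rank': 83}
{'id': 40, 'score': 3, 'new': 139}
{'id': 40, 'score': 3, 'rank': 83}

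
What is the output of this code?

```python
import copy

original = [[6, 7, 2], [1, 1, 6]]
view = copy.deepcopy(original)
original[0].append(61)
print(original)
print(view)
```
[[6, 7, 2, 61], [1, 1, 6]]
[[6, 7, 2], [1, 1, 6]]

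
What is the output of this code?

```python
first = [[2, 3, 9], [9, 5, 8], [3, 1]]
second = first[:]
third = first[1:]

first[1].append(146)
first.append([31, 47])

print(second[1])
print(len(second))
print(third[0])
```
[9, 5, 8, 146]
3
[9, 5, 8, 146]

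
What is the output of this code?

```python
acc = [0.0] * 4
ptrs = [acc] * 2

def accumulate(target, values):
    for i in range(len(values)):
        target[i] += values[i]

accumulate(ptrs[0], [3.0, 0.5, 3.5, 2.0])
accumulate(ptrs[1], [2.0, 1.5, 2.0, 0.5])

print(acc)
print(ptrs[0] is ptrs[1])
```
[5.0, 2.0, 5.5, 2.5]
True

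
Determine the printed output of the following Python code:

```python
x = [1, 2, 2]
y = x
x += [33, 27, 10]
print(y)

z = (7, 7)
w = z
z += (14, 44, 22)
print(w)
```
[1, 2, 2, 33, 27, 10]
(7, 7)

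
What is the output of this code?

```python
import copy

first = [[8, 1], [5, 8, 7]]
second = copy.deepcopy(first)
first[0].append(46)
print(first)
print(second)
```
[[8, 1, 46], [5, 8, 7]]
[[8, 1], [5, 8, 7]]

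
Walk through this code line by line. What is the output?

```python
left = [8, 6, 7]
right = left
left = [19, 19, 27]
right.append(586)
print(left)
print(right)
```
[19, 19, 27]
[8, 6, 7, 586]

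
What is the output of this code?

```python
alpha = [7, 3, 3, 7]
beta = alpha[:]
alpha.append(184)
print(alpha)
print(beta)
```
[7, 3, 3, 7, 184]
[7, 3, 3, 7]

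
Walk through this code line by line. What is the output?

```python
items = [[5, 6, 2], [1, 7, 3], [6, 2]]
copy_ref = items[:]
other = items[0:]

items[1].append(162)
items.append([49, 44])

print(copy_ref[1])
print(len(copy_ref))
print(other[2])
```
[1, 7, 3, 162]
3
[6, 2]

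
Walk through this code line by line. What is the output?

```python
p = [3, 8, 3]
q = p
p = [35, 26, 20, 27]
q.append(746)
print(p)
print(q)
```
[35, 26, 20, 27]
[3, 8, 3, 746]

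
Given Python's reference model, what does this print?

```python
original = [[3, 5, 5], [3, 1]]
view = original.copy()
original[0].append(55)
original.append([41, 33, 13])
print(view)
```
[[3, 5, 5, 55], [3, 1]]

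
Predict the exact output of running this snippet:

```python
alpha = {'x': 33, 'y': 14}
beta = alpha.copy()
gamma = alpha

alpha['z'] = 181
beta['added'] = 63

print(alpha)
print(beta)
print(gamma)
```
{'x': 33, 'y': 14, 'z': 181}
{'x': 33, 'y': 14, 'added': 63}
{'x': 33, 'y': 14, 'z': 181}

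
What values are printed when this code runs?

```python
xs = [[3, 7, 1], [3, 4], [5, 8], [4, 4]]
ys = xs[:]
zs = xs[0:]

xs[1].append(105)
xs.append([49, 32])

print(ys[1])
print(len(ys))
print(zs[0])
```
[3, 4, 105]
4
[3, 7, 1]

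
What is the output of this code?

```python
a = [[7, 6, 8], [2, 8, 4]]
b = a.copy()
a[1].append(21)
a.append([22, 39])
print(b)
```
[[7, 6, 8], [2, 8, 4, 21]]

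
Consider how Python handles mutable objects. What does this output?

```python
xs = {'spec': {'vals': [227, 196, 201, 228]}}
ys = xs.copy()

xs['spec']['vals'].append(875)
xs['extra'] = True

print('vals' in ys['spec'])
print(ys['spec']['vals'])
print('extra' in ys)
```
True
[227, 196, 201, 228, 875]
False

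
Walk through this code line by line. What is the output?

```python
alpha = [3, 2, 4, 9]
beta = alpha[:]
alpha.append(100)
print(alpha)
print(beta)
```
[3, 2, 4, 9, 100]
[3, 2, 4, 9]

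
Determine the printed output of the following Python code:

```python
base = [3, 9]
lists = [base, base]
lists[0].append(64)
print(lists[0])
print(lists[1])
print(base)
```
[3, 9, 64]
[3, 9, 64]
[3, 9, 64]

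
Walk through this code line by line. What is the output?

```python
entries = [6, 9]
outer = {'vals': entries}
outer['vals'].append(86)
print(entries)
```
[6, 9, 86]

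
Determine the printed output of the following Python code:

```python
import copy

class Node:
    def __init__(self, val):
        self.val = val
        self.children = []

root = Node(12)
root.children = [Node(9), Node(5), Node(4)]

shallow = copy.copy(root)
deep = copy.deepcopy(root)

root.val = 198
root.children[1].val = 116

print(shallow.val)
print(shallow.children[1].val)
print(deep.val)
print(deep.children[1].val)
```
12
116
12
5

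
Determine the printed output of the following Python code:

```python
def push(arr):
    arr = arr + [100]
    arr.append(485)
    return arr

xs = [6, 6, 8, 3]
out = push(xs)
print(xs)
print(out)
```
[6, 6, 8, 3]
[6, 6, 8, 3, 100, 485]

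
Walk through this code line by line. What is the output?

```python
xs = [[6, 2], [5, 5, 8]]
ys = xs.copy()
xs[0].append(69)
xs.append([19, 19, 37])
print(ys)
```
[[6, 2, 69], [5, 5, 8]]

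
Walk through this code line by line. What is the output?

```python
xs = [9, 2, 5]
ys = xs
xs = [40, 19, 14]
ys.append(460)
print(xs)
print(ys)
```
[40, 19, 14]
[9, 2, 5, 460]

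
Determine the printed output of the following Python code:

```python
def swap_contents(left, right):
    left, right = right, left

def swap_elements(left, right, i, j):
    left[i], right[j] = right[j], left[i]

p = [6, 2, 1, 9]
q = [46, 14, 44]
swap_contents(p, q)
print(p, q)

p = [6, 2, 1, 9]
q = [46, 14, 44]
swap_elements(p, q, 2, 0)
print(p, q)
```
[6, 2, 1, 9] [46, 14, 44]
[6, 2, 46, 9] [1, 14, 44]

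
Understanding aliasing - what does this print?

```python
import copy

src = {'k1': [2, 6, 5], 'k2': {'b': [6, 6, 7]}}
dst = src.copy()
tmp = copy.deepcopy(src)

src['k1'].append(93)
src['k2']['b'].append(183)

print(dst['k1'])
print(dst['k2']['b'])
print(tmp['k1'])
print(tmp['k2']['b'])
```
[2, 6, 5, 93]
[6, 6, 7, 183]
[2, 6, 5]
[6, 6, 7]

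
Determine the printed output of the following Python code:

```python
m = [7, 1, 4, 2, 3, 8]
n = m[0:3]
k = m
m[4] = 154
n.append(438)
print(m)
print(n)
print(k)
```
[7, 1, 4, 2, 154, 8]
[7, 1, 4, 438]
[7, 1, 4, 2, 154, 8]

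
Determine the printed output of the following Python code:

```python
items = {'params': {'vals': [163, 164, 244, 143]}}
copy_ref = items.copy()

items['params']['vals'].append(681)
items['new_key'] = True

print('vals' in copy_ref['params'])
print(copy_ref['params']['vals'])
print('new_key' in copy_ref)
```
True
[163, 164, 244, 143, 681]
False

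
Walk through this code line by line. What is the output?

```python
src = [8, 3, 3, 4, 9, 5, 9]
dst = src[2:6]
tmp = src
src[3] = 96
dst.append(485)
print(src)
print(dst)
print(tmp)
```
[8, 3, 3, 96, 9, 5, 9]
[3, 4, 9, 5, 485]
[8, 3, 3, 96, 9, 5, 9]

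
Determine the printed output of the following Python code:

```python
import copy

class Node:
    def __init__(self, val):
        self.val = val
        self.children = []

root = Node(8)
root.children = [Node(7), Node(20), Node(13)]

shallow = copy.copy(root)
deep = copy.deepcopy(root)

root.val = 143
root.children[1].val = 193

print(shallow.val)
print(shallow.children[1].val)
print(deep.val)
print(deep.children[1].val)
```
8
193
8
20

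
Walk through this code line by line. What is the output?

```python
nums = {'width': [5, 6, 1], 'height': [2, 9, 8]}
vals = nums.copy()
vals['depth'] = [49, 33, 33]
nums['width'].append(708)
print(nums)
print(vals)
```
{'width': [5, 6, 1, 708], 'height': [2, 9, 8]}
{'width': [5, 6, 1, 708], 'height': [2, 9, 8], 'depth': [49, 33, 33]}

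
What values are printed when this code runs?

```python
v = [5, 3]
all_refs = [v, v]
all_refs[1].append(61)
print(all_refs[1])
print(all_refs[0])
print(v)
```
[5, 3, 61]
[5, 3, 61]
[5, 3, 61]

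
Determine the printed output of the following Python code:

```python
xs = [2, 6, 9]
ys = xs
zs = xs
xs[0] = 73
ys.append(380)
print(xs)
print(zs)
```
[73, 6, 9, 380]
[73, 6, 9, 380]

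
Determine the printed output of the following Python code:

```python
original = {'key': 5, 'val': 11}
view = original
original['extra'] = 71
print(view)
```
{'key': 5, 'val': 11, 'extra': 71}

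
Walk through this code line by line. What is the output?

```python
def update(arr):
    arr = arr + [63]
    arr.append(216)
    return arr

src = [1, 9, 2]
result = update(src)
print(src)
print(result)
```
[1, 9, 2]
[1, 9, 2, 63, 216]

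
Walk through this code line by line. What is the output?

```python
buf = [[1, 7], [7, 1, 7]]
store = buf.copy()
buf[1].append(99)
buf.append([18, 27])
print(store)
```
[[1, 7], [7, 1, 7, 99]]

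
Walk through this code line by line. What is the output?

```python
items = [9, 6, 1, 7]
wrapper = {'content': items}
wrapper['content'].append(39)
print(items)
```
[9, 6, 1, 7, 39]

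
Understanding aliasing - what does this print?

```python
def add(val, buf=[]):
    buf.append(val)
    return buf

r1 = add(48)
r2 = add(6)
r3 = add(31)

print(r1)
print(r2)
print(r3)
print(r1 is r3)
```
[48, 6, 31]
[48, 6, 31]
[48, 6, 31]
True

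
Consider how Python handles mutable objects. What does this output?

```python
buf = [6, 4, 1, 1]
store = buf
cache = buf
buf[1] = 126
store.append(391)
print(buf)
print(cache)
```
[6, 126, 1, 1, 391]
[6, 126, 1, 1, 391]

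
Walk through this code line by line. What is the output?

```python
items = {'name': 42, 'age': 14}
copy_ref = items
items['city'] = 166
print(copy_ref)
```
{'name': 42, 'age': 14, 'city': 166}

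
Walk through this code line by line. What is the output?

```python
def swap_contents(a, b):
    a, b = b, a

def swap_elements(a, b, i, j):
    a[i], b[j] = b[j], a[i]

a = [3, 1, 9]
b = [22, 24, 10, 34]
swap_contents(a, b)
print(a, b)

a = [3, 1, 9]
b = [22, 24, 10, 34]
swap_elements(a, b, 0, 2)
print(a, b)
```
[3, 1, 9] [22, 24, 10, 34]
[10, 1, 9] [22, 24, 3, 34]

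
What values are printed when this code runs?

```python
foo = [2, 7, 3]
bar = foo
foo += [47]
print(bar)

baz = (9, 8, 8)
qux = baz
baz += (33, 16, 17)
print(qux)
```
[2, 7, 3, 47]
(9, 8, 8)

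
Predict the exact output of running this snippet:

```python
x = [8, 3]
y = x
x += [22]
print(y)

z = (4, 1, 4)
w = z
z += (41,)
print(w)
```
[8, 3, 22]
(4, 1, 4)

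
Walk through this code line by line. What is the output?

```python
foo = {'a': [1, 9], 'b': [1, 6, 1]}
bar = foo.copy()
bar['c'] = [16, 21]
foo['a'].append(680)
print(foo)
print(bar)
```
{'a': [1, 9, 680], 'b': [1, 6, 1]}
{'a': [1, 9, 680], 'b': [1, 6, 1], 'c': [16, 21]}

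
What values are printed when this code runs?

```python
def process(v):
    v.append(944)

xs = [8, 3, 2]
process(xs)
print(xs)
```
[8, 3, 2, 944]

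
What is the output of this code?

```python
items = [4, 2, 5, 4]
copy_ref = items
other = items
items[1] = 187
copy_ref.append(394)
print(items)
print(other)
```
[4, 187, 5, 4, 394]
[4, 187, 5, 4, 394]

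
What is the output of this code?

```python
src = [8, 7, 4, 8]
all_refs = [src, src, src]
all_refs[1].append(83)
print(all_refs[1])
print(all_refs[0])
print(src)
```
[8, 7, 4, 8, 83]
[8, 7, 4, 8, 83]
[8, 7, 4, 8, 83]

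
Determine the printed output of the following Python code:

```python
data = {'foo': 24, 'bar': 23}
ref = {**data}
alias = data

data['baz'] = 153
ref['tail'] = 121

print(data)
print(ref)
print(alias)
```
{'foo': 24, 'bar': 23, 'baz': 153}
{'foo': 24, 'bar': 23, 'tail': 121}
{'foo': 24, 'bar': 23, 'baz': 153}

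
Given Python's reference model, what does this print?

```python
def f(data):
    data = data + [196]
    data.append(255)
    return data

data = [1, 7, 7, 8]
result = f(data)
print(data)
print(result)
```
[1, 7, 7, 8]
[1, 7, 7, 8, 196, 255]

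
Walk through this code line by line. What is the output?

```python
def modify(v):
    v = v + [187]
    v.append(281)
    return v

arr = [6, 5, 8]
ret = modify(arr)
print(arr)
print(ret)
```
[6, 5, 8]
[6, 5, 8, 187, 281]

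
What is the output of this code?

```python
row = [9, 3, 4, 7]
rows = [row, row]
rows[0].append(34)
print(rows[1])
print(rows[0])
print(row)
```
[9, 3, 4, 7, 34]
[9, 3, 4, 7, 34]
[9, 3, 4, 7, 34]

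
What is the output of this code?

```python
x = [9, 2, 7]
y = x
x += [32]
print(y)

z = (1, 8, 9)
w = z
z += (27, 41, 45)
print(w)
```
[9, 2, 7, 32]
(1, 8, 9)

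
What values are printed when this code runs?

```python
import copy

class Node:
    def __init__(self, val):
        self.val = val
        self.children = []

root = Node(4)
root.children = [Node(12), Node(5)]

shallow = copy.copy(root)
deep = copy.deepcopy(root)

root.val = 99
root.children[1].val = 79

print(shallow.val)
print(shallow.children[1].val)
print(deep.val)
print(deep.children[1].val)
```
4
79
4
5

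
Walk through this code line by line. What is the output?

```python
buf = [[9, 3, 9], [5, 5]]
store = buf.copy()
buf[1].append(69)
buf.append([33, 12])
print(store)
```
[[9, 3, 9], [5, 5, 69]]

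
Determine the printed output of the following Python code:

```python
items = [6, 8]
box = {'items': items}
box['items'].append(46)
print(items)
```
[6, 8, 46]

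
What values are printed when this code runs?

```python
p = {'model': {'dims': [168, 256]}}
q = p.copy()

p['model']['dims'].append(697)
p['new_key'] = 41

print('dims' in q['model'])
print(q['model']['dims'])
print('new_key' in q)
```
True
[168, 256, 697]
False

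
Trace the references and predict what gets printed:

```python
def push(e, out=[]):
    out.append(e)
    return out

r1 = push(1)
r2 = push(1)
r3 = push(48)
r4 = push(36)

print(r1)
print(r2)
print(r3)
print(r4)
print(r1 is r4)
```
[1, 1, 48, 36]
[1, 1, 48, 36]
[1, 1, 48, 36]
[1, 1, 48, 36]
True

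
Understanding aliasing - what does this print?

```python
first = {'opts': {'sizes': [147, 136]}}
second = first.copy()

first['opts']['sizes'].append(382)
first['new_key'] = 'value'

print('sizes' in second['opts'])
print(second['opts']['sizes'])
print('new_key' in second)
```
True
[147, 136, 382]
False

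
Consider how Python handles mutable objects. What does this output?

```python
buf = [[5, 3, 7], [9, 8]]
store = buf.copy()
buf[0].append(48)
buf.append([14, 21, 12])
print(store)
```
[[5, 3, 7, 48], [9, 8]]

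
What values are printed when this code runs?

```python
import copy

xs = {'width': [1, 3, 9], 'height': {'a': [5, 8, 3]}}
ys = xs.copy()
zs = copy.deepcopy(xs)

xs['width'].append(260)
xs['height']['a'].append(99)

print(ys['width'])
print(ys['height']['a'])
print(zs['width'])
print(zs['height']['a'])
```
[1, 3, 9, 260]
[5, 8, 3, 99]
[1, 3, 9]
[5, 8, 3]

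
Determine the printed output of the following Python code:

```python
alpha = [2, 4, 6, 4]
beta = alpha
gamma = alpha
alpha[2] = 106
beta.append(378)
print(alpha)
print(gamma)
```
[2, 4, 106, 4, 378]
[2, 4, 106, 4, 378]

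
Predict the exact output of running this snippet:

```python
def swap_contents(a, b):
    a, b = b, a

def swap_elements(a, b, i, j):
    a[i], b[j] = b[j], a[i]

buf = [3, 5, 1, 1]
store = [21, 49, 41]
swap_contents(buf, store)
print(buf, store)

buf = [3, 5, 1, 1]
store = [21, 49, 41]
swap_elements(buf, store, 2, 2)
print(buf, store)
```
[3, 5, 1, 1] [21, 49, 41]
[3, 5, 41, 1] [21, 49, 1]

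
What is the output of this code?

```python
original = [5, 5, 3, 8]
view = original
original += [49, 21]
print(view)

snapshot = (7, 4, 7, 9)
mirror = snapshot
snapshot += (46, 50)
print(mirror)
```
[5, 5, 3, 8, 49, 21]
(7, 4, 7, 9)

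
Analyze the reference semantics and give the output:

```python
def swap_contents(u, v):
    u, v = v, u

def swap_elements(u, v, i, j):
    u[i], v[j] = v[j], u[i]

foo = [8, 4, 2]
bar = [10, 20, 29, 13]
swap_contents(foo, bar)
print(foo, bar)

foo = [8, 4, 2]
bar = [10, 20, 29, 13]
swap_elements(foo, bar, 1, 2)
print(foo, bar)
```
[8, 4, 2] [10, 20, 29, 13]
[8, 29, 2] [10, 20, 4, 13]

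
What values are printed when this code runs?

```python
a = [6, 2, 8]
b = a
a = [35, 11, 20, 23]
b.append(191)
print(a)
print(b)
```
[35, 11, 20, 23]
[6, 2, 8, 191]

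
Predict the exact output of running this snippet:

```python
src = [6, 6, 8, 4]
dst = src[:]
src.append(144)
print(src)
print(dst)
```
[6, 6, 8, 4, 144]
[6, 6, 8, 4]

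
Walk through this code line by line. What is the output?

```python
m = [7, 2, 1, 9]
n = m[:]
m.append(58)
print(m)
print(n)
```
[7, 2, 1, 9, 58]
[7, 2, 1, 9]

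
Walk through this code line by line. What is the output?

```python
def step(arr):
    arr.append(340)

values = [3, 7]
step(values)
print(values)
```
[3, 7, 340]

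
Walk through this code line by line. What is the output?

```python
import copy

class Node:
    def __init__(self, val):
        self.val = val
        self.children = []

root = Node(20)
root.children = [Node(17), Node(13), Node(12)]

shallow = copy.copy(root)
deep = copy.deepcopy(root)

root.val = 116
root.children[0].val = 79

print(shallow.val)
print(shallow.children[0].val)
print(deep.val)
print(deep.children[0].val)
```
20
79
20
17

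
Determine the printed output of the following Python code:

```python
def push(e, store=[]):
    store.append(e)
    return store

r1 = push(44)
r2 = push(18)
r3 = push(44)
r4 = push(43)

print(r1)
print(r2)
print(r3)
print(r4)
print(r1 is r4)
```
[44, 18, 44, 43]
[44, 18, 44, 43]
[44, 18, 44, 43]
[44, 18, 44, 43]
True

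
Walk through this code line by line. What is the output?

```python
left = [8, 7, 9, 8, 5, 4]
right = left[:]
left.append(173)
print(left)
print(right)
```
[8, 7, 9, 8, 5, 4, 173]
[8, 7, 9, 8, 5, 4]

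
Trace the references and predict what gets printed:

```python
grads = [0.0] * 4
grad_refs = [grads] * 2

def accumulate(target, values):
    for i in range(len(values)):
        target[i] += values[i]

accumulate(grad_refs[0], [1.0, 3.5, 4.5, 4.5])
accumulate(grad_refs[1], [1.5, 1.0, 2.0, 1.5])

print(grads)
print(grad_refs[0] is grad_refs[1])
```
[2.5, 4.5, 6.5, 6.0]
True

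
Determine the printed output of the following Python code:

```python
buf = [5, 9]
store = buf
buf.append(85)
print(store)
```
[5, 9, 85]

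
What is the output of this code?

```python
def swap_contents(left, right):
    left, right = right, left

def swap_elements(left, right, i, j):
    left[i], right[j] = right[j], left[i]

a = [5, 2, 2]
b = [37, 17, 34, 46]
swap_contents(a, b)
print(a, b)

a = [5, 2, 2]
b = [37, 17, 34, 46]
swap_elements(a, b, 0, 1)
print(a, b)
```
[5, 2, 2] [37, 17, 34, 46]
[17, 2, 2] [37, 5, 34, 46]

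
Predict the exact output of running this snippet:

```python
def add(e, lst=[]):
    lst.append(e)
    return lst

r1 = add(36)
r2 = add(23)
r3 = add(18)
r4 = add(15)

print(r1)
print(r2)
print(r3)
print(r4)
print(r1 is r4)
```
[36, 23, 18, 15]
[36, 23, 18, 15]
[36, 23, 18, 15]
[36, 23, 18, 15]
True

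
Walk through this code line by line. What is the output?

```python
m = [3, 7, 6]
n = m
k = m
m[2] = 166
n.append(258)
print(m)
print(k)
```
[3, 7, 166, 258]
[3, 7, 166, 258]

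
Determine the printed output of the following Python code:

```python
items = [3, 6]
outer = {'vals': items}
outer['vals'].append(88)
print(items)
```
[3, 6, 88]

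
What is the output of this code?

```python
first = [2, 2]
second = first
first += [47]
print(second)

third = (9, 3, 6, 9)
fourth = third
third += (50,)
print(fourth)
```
[2, 2, 47]
(9, 3, 6, 9)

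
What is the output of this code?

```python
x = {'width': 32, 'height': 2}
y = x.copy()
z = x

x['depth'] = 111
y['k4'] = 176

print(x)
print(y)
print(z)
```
{'width': 32, 'height': 2, 'depth': 111}
{'width': 32, 'height': 2, 'k4': 176}
{'width': 32, 'height': 2, 'depth': 111}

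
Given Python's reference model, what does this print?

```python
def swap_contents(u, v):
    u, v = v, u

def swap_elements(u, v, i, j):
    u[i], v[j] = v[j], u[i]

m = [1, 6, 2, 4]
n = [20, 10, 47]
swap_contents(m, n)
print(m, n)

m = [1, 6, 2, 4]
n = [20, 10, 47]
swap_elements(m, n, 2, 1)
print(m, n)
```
[1, 6, 2, 4] [20, 10, 47]
[1, 6, 10, 4] [20, 2, 47]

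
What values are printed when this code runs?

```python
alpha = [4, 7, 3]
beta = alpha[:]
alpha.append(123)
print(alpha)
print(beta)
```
[4, 7, 3, 123]
[4, 7, 3]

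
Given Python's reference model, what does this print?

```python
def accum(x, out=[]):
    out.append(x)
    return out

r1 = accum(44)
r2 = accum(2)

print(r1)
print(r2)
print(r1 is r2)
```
[44, 2]
[44, 2]
True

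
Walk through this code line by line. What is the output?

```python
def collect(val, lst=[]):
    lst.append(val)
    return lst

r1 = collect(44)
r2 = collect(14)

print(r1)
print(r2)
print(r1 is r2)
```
[44, 14]
[44, 14]
True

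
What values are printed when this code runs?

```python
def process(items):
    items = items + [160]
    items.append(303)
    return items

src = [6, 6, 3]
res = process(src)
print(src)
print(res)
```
[6, 6, 3]
[6, 6, 3, 160, 303]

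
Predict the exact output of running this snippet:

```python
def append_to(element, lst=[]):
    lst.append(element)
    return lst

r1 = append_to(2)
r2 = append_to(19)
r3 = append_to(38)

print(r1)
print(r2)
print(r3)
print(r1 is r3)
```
[2, 19, 38]
[2, 19, 38]
[2, 19, 38]
True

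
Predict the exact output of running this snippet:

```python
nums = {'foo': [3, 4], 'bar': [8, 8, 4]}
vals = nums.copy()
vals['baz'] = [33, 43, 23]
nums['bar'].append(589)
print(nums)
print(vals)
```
{'foo': [3, 4], 'bar': [8, 8, 4, 589]}
{'foo': [3, 4], 'bar': [8, 8, 4, 589], 'baz': [33, 43, 23]}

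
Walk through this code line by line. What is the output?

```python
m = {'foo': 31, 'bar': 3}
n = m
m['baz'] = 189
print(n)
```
{'foo': 31, 'bar': 3, 'baz': 189}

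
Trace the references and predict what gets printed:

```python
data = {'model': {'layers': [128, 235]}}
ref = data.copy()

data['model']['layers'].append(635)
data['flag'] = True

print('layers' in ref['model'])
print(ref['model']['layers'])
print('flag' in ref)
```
True
[128, 235, 635]
False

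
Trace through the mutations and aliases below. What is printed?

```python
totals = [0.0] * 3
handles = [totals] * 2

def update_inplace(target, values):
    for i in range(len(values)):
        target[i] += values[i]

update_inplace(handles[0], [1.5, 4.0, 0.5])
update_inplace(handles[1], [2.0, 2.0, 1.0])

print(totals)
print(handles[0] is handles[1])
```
[3.5, 6.0, 1.5]
True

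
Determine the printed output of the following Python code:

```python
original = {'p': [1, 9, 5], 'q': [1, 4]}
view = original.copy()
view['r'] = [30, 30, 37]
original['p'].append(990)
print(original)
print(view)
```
{'p': [1, 9, 5, 990], 'q': [1, 4]}
{'p': [1, 9, 5, 990], 'q': [1, 4], 'r': [30, 30, 37]}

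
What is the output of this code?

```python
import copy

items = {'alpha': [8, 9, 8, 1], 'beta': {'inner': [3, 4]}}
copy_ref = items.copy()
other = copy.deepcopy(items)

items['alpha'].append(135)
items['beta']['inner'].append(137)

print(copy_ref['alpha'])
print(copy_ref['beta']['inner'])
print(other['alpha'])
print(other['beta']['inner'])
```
[8, 9, 8, 1, 135]
[3, 4, 137]
[8, 9, 8, 1]
[3, 4]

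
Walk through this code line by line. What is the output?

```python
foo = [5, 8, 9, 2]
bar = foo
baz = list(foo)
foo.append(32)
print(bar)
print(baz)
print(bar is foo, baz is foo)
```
[5, 8, 9, 2, 32]
[5, 8, 9, 2]
True False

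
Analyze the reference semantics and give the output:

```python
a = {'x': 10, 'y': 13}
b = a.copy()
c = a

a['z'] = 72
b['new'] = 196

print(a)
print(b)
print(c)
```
{'x': 10, 'y': 13, 'z': 72}
{'x': 10, 'y': 13, 'new': 196}
{'x': 10, 'y': 13, 'z': 72}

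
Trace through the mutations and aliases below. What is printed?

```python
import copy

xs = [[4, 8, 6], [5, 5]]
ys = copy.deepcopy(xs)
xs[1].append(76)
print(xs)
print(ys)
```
[[4, 8, 6], [5, 5, 76]]
[[4, 8, 6], [5, 5]]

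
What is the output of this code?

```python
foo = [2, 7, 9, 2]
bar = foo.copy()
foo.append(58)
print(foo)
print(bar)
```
[2, 7, 9, 2, 58]
[2, 7, 9, 2]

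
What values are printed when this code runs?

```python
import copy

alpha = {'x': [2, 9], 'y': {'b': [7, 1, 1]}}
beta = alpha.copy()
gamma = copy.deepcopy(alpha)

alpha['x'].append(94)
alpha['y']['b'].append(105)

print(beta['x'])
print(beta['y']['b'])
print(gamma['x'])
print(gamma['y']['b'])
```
[2, 9, 94]
[7, 1, 1, 105]
[2, 9]
[7, 1, 1]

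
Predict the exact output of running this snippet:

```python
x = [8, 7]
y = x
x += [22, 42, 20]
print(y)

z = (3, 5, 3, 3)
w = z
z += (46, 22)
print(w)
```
[8, 7, 22, 42, 20]
(3, 5, 3, 3)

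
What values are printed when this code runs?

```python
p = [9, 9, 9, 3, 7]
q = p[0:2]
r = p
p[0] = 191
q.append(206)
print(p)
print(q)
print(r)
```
[191, 9, 9, 3, 7]
[9, 9, 206]
[191, 9, 9, 3, 7]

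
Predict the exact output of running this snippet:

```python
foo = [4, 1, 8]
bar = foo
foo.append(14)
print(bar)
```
[4, 1, 8, 14]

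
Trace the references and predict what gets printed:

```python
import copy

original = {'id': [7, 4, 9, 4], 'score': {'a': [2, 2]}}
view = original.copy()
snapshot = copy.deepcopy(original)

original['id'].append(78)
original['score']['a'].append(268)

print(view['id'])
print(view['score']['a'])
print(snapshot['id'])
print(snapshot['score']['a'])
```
[7, 4, 9, 4, 78]
[2, 2, 268]
[7, 4, 9, 4]
[2, 2]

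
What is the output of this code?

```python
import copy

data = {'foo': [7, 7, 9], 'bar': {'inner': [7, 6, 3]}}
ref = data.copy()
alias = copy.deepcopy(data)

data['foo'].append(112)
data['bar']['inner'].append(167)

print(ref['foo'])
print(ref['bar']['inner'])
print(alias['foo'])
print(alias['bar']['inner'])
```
[7, 7, 9, 112]
[7, 6, 3, 167]
[7, 7, 9]
[7, 6, 3]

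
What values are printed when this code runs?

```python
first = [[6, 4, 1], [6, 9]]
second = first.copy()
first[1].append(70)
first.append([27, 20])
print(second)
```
[[6, 4, 1], [6, 9, 70]]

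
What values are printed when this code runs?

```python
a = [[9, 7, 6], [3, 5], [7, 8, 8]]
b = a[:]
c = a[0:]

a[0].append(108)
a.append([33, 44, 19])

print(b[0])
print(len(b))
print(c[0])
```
[9, 7, 6, 108]
3
[9, 7, 6, 108]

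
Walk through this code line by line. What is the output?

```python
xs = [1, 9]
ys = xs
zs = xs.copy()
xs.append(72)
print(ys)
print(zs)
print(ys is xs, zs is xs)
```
[1, 9, 72]
[1, 9]
True False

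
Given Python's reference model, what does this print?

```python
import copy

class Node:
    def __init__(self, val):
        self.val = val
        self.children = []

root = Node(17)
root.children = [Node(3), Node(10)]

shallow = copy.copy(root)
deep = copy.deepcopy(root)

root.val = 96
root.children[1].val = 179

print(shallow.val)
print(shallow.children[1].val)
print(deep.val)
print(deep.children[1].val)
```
17
179
17
10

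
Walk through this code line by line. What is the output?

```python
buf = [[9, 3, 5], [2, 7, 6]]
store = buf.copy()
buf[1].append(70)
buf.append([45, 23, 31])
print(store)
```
[[9, 3, 5], [2, 7, 6, 70]]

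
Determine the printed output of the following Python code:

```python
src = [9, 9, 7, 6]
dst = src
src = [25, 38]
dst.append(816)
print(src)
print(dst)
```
[25, 38]
[9, 9, 7, 6, 816]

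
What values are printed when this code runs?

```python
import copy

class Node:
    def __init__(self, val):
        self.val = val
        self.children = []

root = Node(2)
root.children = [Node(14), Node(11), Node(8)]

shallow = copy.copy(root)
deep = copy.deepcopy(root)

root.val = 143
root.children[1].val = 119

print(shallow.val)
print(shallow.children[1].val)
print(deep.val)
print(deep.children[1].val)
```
2
119
2
11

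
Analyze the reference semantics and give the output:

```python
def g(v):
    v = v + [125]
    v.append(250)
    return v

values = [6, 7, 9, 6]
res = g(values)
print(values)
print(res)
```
[6, 7, 9, 6]
[6, 7, 9, 6, 125, 250]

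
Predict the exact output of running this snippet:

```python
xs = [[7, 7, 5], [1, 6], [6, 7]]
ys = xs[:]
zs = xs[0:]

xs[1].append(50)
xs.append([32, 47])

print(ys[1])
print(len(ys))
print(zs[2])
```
[1, 6, 50]
3
[6, 7]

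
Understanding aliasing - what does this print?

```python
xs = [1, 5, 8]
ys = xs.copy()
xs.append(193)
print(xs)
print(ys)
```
[1, 5, 8, 193]
[1, 5, 8]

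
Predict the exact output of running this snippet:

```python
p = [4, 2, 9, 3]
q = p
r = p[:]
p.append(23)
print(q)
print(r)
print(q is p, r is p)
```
[4, 2, 9, 3, 23]
[4, 2, 9, 3]
True False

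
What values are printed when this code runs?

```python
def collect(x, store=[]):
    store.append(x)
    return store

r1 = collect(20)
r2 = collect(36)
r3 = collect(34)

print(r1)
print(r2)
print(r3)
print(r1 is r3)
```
[20, 36, 34]
[20, 36, 34]
[20, 36, 34]
True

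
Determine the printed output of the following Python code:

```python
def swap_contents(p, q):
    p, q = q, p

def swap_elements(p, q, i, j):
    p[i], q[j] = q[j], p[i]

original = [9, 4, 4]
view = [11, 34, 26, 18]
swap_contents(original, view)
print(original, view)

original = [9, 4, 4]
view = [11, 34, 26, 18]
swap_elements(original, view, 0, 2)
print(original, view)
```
[9, 4, 4] [11, 34, 26, 18]
[26, 4, 4] [11, 34, 9, 18]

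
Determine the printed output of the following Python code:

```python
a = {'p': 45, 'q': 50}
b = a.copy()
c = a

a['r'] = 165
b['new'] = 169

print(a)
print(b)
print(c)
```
{'p': 45, 'q': 50, 'r': 165}
{'p': 45, 'q': 50, 'new': 169}
{'p': 45, 'q': 50, 'r': 165}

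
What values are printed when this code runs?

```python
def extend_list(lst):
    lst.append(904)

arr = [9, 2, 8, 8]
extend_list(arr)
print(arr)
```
[9, 2, 8, 8, 904]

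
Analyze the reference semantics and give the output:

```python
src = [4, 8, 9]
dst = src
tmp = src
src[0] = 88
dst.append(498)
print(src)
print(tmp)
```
[88, 8, 9, 498]
[88, 8, 9, 498]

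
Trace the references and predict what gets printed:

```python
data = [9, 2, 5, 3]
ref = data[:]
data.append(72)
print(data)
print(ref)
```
[9, 2, 5, 3, 72]
[9, 2, 5, 3]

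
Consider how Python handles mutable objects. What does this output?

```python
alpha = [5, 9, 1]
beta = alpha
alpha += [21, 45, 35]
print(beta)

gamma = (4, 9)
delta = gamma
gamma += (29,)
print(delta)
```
[5, 9, 1, 21, 45, 35]
(4, 9)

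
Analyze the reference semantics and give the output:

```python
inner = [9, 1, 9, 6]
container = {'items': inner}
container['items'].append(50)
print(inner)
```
[9, 1, 9, 6, 50]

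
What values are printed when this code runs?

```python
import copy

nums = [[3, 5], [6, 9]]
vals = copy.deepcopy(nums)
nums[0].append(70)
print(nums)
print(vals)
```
[[3, 5, 70], [6, 9]]
[[3, 5], [6, 9]]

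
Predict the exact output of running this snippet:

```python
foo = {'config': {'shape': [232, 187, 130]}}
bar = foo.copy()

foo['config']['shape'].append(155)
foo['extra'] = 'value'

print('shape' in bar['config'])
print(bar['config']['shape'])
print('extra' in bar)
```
True
[232, 187, 130, 155]
False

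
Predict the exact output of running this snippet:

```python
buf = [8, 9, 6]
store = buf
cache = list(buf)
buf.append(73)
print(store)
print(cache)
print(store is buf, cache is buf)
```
[8, 9, 6, 73]
[8, 9, 6]
True False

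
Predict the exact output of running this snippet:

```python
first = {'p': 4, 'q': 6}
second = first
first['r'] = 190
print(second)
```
{'p': 4, 'q': 6, 'r': 190}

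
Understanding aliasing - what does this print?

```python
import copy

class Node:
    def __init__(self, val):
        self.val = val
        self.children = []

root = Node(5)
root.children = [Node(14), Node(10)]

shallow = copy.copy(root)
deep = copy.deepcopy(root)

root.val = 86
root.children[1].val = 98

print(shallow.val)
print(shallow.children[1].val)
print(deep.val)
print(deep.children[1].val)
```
5
98
5
10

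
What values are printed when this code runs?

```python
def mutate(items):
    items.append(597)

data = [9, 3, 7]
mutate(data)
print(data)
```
[9, 3, 7, 597]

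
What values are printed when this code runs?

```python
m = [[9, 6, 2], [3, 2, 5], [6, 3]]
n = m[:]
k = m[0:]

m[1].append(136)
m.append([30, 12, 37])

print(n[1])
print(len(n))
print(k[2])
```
[3, 2, 5, 136]
3
[6, 3]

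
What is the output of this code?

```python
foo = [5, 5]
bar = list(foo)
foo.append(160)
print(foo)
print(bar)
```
[5, 5, 160]
[5, 5]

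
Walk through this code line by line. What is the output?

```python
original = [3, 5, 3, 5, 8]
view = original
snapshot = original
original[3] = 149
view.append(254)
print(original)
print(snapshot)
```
[3, 5, 3, 149, 8, 254]
[3, 5, 3, 149, 8, 254]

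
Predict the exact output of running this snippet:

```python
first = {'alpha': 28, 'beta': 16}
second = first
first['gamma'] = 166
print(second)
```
{'alpha': 28, 'beta': 16, 'gamma': 166}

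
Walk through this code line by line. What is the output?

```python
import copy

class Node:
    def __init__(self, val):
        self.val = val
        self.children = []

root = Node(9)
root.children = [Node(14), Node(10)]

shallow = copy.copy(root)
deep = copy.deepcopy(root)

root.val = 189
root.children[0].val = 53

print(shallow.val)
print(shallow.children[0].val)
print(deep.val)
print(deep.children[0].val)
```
9
53
9
14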